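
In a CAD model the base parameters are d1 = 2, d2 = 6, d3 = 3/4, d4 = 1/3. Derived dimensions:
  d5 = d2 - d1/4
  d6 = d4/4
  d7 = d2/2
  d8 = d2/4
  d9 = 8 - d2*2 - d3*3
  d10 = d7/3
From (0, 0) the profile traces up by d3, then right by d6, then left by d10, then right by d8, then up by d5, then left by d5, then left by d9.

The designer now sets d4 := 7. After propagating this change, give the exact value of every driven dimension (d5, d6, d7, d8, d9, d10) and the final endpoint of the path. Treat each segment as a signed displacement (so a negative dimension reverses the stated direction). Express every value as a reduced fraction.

Apply edit: d4 := 7
  d5 = d2 - d1/4 = 11/2
  d6 = d4/4 = 7/4
  d7 = d2/2 = 3
  d8 = d2/4 = 3/2
  d9 = 8 - d2*2 - d3*3 = -25/4
  d10 = d7/3 = 1
Walk from origin (0, 0):
  seg 1: up by d3 = 3/4 → (0, 3/4)
  seg 2: right by d6 = 7/4 → (7/4, 3/4)
  seg 3: left by d10 = 1 → (3/4, 3/4)
  seg 4: right by d8 = 3/2 → (9/4, 3/4)
  seg 5: up by d5 = 11/2 → (9/4, 25/4)
  seg 6: left by d5 = 11/2 → (-13/4, 25/4)
  seg 7: left by d9 = -25/4 → (3, 25/4)

d5 = 11/2
d6 = 7/4
d7 = 3
d8 = 3/2
d9 = -25/4
d10 = 1
endpoint = (3, 25/4)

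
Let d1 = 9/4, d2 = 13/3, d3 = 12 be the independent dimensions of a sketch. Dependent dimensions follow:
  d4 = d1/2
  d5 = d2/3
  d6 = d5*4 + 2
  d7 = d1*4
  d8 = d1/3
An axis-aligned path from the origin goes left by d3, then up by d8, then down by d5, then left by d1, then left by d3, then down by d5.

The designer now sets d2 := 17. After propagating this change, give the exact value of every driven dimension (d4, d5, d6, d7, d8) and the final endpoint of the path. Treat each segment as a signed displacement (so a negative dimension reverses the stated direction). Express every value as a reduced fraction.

Apply edit: d2 := 17
  d4 = d1/2 = 9/8
  d5 = d2/3 = 17/3
  d6 = d5*4 + 2 = 74/3
  d7 = d1*4 = 9
  d8 = d1/3 = 3/4
Walk from origin (0, 0):
  seg 1: left by d3 = 12 → (-12, 0)
  seg 2: up by d8 = 3/4 → (-12, 3/4)
  seg 3: down by d5 = 17/3 → (-12, -59/12)
  seg 4: left by d1 = 9/4 → (-57/4, -59/12)
  seg 5: left by d3 = 12 → (-105/4, -59/12)
  seg 6: down by d5 = 17/3 → (-105/4, -127/12)

d4 = 9/8
d5 = 17/3
d6 = 74/3
d7 = 9
d8 = 3/4
endpoint = (-105/4, -127/12)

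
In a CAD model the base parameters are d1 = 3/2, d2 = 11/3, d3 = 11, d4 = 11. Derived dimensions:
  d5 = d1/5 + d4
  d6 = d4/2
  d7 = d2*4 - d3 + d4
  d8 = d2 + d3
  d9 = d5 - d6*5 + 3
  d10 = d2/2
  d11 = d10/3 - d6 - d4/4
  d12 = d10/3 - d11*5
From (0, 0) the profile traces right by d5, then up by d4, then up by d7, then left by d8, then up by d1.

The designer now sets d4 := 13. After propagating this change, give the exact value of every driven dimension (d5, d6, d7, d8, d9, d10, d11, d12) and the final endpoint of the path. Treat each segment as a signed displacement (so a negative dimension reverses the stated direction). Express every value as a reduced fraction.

Apply edit: d4 := 13
  d5 = d1/5 + d4 = 133/10
  d6 = d4/2 = 13/2
  d7 = d2*4 - d3 + d4 = 50/3
  d8 = d2 + d3 = 44/3
  d9 = d5 - d6*5 + 3 = -81/5
  d10 = d2/2 = 11/6
  d11 = d10/3 - d6 - d4/4 = -329/36
  d12 = d10/3 - d11*5 = 1667/36
Walk from origin (0, 0):
  seg 1: right by d5 = 133/10 → (133/10, 0)
  seg 2: up by d4 = 13 → (133/10, 13)
  seg 3: up by d7 = 50/3 → (133/10, 89/3)
  seg 4: left by d8 = 44/3 → (-41/30, 89/3)
  seg 5: up by d1 = 3/2 → (-41/30, 187/6)

d5 = 133/10
d6 = 13/2
d7 = 50/3
d8 = 44/3
d9 = -81/5
d10 = 11/6
d11 = -329/36
d12 = 1667/36
endpoint = (-41/30, 187/6)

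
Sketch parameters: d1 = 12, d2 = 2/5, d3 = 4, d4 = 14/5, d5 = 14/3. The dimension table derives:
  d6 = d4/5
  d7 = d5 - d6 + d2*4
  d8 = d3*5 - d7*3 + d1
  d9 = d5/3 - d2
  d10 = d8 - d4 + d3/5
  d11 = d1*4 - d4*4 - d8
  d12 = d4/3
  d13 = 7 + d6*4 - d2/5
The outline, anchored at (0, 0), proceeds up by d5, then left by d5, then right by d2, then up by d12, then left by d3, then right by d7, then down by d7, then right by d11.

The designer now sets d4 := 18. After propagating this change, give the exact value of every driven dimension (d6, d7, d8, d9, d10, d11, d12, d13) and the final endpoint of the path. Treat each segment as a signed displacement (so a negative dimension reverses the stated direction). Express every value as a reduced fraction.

d6 = 18/5
d7 = 8/3
d8 = 24
d9 = 52/45
d10 = 34/5
d11 = -48
d12 = 6
d13 = 533/25
endpoint = (-268/5, 8)

Apply edit: d4 := 18
  d6 = d4/5 = 18/5
  d7 = d5 - d6 + d2*4 = 8/3
  d8 = d3*5 - d7*3 + d1 = 24
  d9 = d5/3 - d2 = 52/45
  d10 = d8 - d4 + d3/5 = 34/5
  d11 = d1*4 - d4*4 - d8 = -48
  d12 = d4/3 = 6
  d13 = 7 + d6*4 - d2/5 = 533/25
Walk from origin (0, 0):
  seg 1: up by d5 = 14/3 → (0, 14/3)
  seg 2: left by d5 = 14/3 → (-14/3, 14/3)
  seg 3: right by d2 = 2/5 → (-64/15, 14/3)
  seg 4: up by d12 = 6 → (-64/15, 32/3)
  seg 5: left by d3 = 4 → (-124/15, 32/3)
  seg 6: right by d7 = 8/3 → (-28/5, 32/3)
  seg 7: down by d7 = 8/3 → (-28/5, 8)
  seg 8: right by d11 = -48 → (-268/5, 8)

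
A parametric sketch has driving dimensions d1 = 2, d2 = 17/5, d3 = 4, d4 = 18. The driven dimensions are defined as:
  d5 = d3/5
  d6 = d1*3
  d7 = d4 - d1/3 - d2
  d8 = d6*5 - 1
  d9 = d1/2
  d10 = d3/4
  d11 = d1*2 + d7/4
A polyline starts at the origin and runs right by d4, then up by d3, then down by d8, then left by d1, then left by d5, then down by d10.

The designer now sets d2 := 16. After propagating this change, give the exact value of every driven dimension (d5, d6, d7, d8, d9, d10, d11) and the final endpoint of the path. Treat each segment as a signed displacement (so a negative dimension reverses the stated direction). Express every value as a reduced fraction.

Apply edit: d2 := 16
  d5 = d3/5 = 4/5
  d6 = d1*3 = 6
  d7 = d4 - d1/3 - d2 = 4/3
  d8 = d6*5 - 1 = 29
  d9 = d1/2 = 1
  d10 = d3/4 = 1
  d11 = d1*2 + d7/4 = 13/3
Walk from origin (0, 0):
  seg 1: right by d4 = 18 → (18, 0)
  seg 2: up by d3 = 4 → (18, 4)
  seg 3: down by d8 = 29 → (18, -25)
  seg 4: left by d1 = 2 → (16, -25)
  seg 5: left by d5 = 4/5 → (76/5, -25)
  seg 6: down by d10 = 1 → (76/5, -26)

d5 = 4/5
d6 = 6
d7 = 4/3
d8 = 29
d9 = 1
d10 = 1
d11 = 13/3
endpoint = (76/5, -26)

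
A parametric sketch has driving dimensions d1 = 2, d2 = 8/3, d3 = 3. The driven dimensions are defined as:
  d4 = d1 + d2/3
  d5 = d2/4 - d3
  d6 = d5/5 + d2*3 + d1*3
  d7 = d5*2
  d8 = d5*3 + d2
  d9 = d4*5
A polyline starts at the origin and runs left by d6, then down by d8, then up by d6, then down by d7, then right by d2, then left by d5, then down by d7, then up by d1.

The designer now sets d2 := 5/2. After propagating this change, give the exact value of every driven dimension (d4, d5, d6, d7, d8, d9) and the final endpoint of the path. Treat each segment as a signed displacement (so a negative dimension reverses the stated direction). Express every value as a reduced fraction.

d4 = 17/6
d5 = -19/8
d6 = 521/40
d7 = -19/4
d8 = -37/8
d9 = 85/6
endpoint = (-163/20, 583/20)

Apply edit: d2 := 5/2
  d4 = d1 + d2/3 = 17/6
  d5 = d2/4 - d3 = -19/8
  d6 = d5/5 + d2*3 + d1*3 = 521/40
  d7 = d5*2 = -19/4
  d8 = d5*3 + d2 = -37/8
  d9 = d4*5 = 85/6
Walk from origin (0, 0):
  seg 1: left by d6 = 521/40 → (-521/40, 0)
  seg 2: down by d8 = -37/8 → (-521/40, 37/8)
  seg 3: up by d6 = 521/40 → (-521/40, 353/20)
  seg 4: down by d7 = -19/4 → (-521/40, 112/5)
  seg 5: right by d2 = 5/2 → (-421/40, 112/5)
  seg 6: left by d5 = -19/8 → (-163/20, 112/5)
  seg 7: down by d7 = -19/4 → (-163/20, 543/20)
  seg 8: up by d1 = 2 → (-163/20, 583/20)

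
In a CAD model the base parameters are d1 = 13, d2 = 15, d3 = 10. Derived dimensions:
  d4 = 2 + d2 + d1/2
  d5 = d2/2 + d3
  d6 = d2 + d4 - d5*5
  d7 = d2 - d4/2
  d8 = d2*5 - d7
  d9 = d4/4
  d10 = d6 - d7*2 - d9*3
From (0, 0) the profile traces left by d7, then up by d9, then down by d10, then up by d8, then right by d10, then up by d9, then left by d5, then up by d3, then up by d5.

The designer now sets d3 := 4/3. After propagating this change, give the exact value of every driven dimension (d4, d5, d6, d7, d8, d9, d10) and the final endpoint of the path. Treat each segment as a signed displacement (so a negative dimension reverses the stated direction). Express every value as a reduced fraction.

Apply edit: d3 := 4/3
  d4 = 2 + d2 + d1/2 = 47/2
  d5 = d2/2 + d3 = 53/6
  d6 = d2 + d4 - d5*5 = -17/3
  d7 = d2 - d4/2 = 13/4
  d8 = d2*5 - d7 = 287/4
  d9 = d4/4 = 47/8
  d10 = d6 - d7*2 - d9*3 = -715/24
Walk from origin (0, 0):
  seg 1: left by d7 = 13/4 → (-13/4, 0)
  seg 2: up by d9 = 47/8 → (-13/4, 47/8)
  seg 3: down by d10 = -715/24 → (-13/4, 107/3)
  seg 4: up by d8 = 287/4 → (-13/4, 1289/12)
  seg 5: right by d10 = -715/24 → (-793/24, 1289/12)
  seg 6: up by d9 = 47/8 → (-793/24, 2719/24)
  seg 7: left by d5 = 53/6 → (-335/8, 2719/24)
  seg 8: up by d3 = 4/3 → (-335/8, 917/8)
  seg 9: up by d5 = 53/6 → (-335/8, 2963/24)

d4 = 47/2
d5 = 53/6
d6 = -17/3
d7 = 13/4
d8 = 287/4
d9 = 47/8
d10 = -715/24
endpoint = (-335/8, 2963/24)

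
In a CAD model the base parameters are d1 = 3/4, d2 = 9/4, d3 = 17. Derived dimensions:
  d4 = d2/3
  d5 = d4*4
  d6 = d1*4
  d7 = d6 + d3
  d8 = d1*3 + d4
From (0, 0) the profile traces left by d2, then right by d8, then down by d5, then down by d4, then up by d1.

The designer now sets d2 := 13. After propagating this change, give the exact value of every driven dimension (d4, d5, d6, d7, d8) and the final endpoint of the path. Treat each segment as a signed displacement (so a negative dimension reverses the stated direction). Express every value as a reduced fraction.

d4 = 13/3
d5 = 52/3
d6 = 3
d7 = 20
d8 = 79/12
endpoint = (-77/12, -251/12)

Apply edit: d2 := 13
  d4 = d2/3 = 13/3
  d5 = d4*4 = 52/3
  d6 = d1*4 = 3
  d7 = d6 + d3 = 20
  d8 = d1*3 + d4 = 79/12
Walk from origin (0, 0):
  seg 1: left by d2 = 13 → (-13, 0)
  seg 2: right by d8 = 79/12 → (-77/12, 0)
  seg 3: down by d5 = 52/3 → (-77/12, -52/3)
  seg 4: down by d4 = 13/3 → (-77/12, -65/3)
  seg 5: up by d1 = 3/4 → (-77/12, -251/12)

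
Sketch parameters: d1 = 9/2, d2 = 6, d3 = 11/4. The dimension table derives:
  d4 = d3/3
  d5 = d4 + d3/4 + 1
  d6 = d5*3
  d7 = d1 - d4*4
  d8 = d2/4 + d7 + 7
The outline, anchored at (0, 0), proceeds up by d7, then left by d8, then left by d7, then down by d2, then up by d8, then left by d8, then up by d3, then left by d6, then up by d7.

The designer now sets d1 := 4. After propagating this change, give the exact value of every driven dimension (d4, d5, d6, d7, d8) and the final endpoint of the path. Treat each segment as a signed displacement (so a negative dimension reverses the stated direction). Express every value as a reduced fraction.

Apply edit: d1 := 4
  d4 = d3/3 = 11/12
  d5 = d4 + d3/4 + 1 = 125/48
  d6 = d5*3 = 125/16
  d7 = d1 - d4*4 = 1/3
  d8 = d2/4 + d7 + 7 = 53/6
Walk from origin (0, 0):
  seg 1: up by d7 = 1/3 → (0, 1/3)
  seg 2: left by d8 = 53/6 → (-53/6, 1/3)
  seg 3: left by d7 = 1/3 → (-55/6, 1/3)
  seg 4: down by d2 = 6 → (-55/6, -17/3)
  seg 5: up by d8 = 53/6 → (-55/6, 19/6)
  seg 6: left by d8 = 53/6 → (-18, 19/6)
  seg 7: up by d3 = 11/4 → (-18, 71/12)
  seg 8: left by d6 = 125/16 → (-413/16, 71/12)
  seg 9: up by d7 = 1/3 → (-413/16, 25/4)

d4 = 11/12
d5 = 125/48
d6 = 125/16
d7 = 1/3
d8 = 53/6
endpoint = (-413/16, 25/4)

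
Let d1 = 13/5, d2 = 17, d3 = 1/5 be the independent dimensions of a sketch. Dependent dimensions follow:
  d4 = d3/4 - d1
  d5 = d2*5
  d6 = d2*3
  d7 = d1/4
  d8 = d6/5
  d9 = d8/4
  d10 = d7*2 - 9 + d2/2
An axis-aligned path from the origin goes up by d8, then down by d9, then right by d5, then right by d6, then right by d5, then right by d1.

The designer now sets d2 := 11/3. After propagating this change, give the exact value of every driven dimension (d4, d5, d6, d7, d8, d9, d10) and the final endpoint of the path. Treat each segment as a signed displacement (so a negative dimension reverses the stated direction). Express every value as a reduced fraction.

d4 = -51/20
d5 = 55/3
d6 = 11
d7 = 13/20
d8 = 11/5
d9 = 11/20
d10 = -88/15
endpoint = (754/15, 33/20)

Apply edit: d2 := 11/3
  d4 = d3/4 - d1 = -51/20
  d5 = d2*5 = 55/3
  d6 = d2*3 = 11
  d7 = d1/4 = 13/20
  d8 = d6/5 = 11/5
  d9 = d8/4 = 11/20
  d10 = d7*2 - 9 + d2/2 = -88/15
Walk from origin (0, 0):
  seg 1: up by d8 = 11/5 → (0, 11/5)
  seg 2: down by d9 = 11/20 → (0, 33/20)
  seg 3: right by d5 = 55/3 → (55/3, 33/20)
  seg 4: right by d6 = 11 → (88/3, 33/20)
  seg 5: right by d5 = 55/3 → (143/3, 33/20)
  seg 6: right by d1 = 13/5 → (754/15, 33/20)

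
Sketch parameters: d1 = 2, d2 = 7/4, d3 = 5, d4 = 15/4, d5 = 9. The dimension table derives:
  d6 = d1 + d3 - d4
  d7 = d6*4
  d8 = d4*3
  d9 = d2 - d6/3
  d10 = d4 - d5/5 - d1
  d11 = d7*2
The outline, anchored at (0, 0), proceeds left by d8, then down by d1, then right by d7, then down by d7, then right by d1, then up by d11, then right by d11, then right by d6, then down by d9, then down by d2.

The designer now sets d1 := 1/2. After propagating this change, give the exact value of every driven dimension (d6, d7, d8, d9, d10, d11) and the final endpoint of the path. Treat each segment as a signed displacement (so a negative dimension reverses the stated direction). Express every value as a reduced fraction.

Apply edit: d1 := 1/2
  d6 = d1 + d3 - d4 = 7/4
  d7 = d6*4 = 7
  d8 = d4*3 = 45/4
  d9 = d2 - d6/3 = 7/6
  d10 = d4 - d5/5 - d1 = 29/20
  d11 = d7*2 = 14
Walk from origin (0, 0):
  seg 1: left by d8 = 45/4 → (-45/4, 0)
  seg 2: down by d1 = 1/2 → (-45/4, -1/2)
  seg 3: right by d7 = 7 → (-17/4, -1/2)
  seg 4: down by d7 = 7 → (-17/4, -15/2)
  seg 5: right by d1 = 1/2 → (-15/4, -15/2)
  seg 6: up by d11 = 14 → (-15/4, 13/2)
  seg 7: right by d11 = 14 → (41/4, 13/2)
  seg 8: right by d6 = 7/4 → (12, 13/2)
  seg 9: down by d9 = 7/6 → (12, 16/3)
  seg 10: down by d2 = 7/4 → (12, 43/12)

d6 = 7/4
d7 = 7
d8 = 45/4
d9 = 7/6
d10 = 29/20
d11 = 14
endpoint = (12, 43/12)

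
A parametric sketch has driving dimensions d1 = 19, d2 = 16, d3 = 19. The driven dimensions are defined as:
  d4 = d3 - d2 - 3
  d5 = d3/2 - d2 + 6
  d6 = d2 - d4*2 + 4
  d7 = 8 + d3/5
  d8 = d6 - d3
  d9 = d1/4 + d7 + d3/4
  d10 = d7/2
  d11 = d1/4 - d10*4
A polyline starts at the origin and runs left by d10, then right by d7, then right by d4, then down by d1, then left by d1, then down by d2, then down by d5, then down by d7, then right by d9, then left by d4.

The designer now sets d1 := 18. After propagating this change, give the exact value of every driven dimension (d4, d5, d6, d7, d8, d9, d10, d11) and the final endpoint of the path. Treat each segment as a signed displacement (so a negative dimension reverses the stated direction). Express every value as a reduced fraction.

Apply edit: d1 := 18
  d4 = d3 - d2 - 3 = 0
  d5 = d3/2 - d2 + 6 = -1/2
  d6 = d2 - d4*2 + 4 = 20
  d7 = 8 + d3/5 = 59/5
  d8 = d6 - d3 = 1
  d9 = d1/4 + d7 + d3/4 = 421/20
  d10 = d7/2 = 59/10
  d11 = d1/4 - d10*4 = -191/10
Walk from origin (0, 0):
  seg 1: left by d10 = 59/10 → (-59/10, 0)
  seg 2: right by d7 = 59/5 → (59/10, 0)
  seg 3: right by d4 = 0 → (59/10, 0)
  seg 4: down by d1 = 18 → (59/10, -18)
  seg 5: left by d1 = 18 → (-121/10, -18)
  seg 6: down by d2 = 16 → (-121/10, -34)
  seg 7: down by d5 = -1/2 → (-121/10, -67/2)
  seg 8: down by d7 = 59/5 → (-121/10, -453/10)
  seg 9: right by d9 = 421/20 → (179/20, -453/10)
  seg 10: left by d4 = 0 → (179/20, -453/10)

d4 = 0
d5 = -1/2
d6 = 20
d7 = 59/5
d8 = 1
d9 = 421/20
d10 = 59/10
d11 = -191/10
endpoint = (179/20, -453/10)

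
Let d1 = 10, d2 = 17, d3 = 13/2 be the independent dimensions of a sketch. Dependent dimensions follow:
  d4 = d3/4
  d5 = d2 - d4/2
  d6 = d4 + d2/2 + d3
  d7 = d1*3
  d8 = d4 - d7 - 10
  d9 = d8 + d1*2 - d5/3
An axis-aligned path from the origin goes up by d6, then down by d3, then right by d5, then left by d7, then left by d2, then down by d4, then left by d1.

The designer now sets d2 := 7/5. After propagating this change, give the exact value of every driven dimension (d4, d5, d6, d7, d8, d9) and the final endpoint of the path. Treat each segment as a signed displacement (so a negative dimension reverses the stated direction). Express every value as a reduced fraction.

d4 = 13/8
d5 = 47/80
d6 = 353/40
d7 = 30
d8 = -307/8
d9 = -4457/240
endpoint = (-653/16, 7/10)

Apply edit: d2 := 7/5
  d4 = d3/4 = 13/8
  d5 = d2 - d4/2 = 47/80
  d6 = d4 + d2/2 + d3 = 353/40
  d7 = d1*3 = 30
  d8 = d4 - d7 - 10 = -307/8
  d9 = d8 + d1*2 - d5/3 = -4457/240
Walk from origin (0, 0):
  seg 1: up by d6 = 353/40 → (0, 353/40)
  seg 2: down by d3 = 13/2 → (0, 93/40)
  seg 3: right by d5 = 47/80 → (47/80, 93/40)
  seg 4: left by d7 = 30 → (-2353/80, 93/40)
  seg 5: left by d2 = 7/5 → (-493/16, 93/40)
  seg 6: down by d4 = 13/8 → (-493/16, 7/10)
  seg 7: left by d1 = 10 → (-653/16, 7/10)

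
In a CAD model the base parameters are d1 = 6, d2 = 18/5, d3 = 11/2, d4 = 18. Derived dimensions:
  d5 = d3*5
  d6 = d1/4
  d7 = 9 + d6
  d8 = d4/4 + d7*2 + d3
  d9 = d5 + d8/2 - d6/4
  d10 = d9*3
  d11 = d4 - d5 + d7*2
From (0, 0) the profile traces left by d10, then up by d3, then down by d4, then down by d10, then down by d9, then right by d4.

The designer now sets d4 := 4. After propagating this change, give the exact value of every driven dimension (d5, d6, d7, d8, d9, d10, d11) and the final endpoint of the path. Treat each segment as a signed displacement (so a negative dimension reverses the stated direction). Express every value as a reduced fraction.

d5 = 55/2
d6 = 3/2
d7 = 21/2
d8 = 55/2
d9 = 327/8
d10 = 981/8
d11 = -5/2
endpoint = (-949/8, -162)

Apply edit: d4 := 4
  d5 = d3*5 = 55/2
  d6 = d1/4 = 3/2
  d7 = 9 + d6 = 21/2
  d8 = d4/4 + d7*2 + d3 = 55/2
  d9 = d5 + d8/2 - d6/4 = 327/8
  d10 = d9*3 = 981/8
  d11 = d4 - d5 + d7*2 = -5/2
Walk from origin (0, 0):
  seg 1: left by d10 = 981/8 → (-981/8, 0)
  seg 2: up by d3 = 11/2 → (-981/8, 11/2)
  seg 3: down by d4 = 4 → (-981/8, 3/2)
  seg 4: down by d10 = 981/8 → (-981/8, -969/8)
  seg 5: down by d9 = 327/8 → (-981/8, -162)
  seg 6: right by d4 = 4 → (-949/8, -162)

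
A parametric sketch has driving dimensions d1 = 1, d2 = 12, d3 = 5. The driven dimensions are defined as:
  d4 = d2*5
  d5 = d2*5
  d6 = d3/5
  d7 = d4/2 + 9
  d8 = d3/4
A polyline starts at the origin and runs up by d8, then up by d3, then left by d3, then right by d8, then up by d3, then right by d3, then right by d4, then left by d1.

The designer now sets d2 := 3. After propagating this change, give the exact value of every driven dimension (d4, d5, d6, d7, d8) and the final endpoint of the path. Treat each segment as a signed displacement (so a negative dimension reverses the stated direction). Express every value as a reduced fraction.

Apply edit: d2 := 3
  d4 = d2*5 = 15
  d5 = d2*5 = 15
  d6 = d3/5 = 1
  d7 = d4/2 + 9 = 33/2
  d8 = d3/4 = 5/4
Walk from origin (0, 0):
  seg 1: up by d8 = 5/4 → (0, 5/4)
  seg 2: up by d3 = 5 → (0, 25/4)
  seg 3: left by d3 = 5 → (-5, 25/4)
  seg 4: right by d8 = 5/4 → (-15/4, 25/4)
  seg 5: up by d3 = 5 → (-15/4, 45/4)
  seg 6: right by d3 = 5 → (5/4, 45/4)
  seg 7: right by d4 = 15 → (65/4, 45/4)
  seg 8: left by d1 = 1 → (61/4, 45/4)

d4 = 15
d5 = 15
d6 = 1
d7 = 33/2
d8 = 5/4
endpoint = (61/4, 45/4)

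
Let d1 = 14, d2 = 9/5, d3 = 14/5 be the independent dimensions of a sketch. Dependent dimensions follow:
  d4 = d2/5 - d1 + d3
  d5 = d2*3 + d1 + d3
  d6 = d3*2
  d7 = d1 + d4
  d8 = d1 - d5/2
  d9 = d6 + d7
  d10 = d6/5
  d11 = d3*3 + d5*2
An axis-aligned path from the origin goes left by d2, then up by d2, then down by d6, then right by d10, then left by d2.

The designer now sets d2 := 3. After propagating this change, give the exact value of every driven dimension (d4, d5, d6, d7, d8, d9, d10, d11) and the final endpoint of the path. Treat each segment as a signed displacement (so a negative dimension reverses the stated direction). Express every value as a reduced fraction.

Apply edit: d2 := 3
  d4 = d2/5 - d1 + d3 = -53/5
  d5 = d2*3 + d1 + d3 = 129/5
  d6 = d3*2 = 28/5
  d7 = d1 + d4 = 17/5
  d8 = d1 - d5/2 = 11/10
  d9 = d6 + d7 = 9
  d10 = d6/5 = 28/25
  d11 = d3*3 + d5*2 = 60
Walk from origin (0, 0):
  seg 1: left by d2 = 3 → (-3, 0)
  seg 2: up by d2 = 3 → (-3, 3)
  seg 3: down by d6 = 28/5 → (-3, -13/5)
  seg 4: right by d10 = 28/25 → (-47/25, -13/5)
  seg 5: left by d2 = 3 → (-122/25, -13/5)

d4 = -53/5
d5 = 129/5
d6 = 28/5
d7 = 17/5
d8 = 11/10
d9 = 9
d10 = 28/25
d11 = 60
endpoint = (-122/25, -13/5)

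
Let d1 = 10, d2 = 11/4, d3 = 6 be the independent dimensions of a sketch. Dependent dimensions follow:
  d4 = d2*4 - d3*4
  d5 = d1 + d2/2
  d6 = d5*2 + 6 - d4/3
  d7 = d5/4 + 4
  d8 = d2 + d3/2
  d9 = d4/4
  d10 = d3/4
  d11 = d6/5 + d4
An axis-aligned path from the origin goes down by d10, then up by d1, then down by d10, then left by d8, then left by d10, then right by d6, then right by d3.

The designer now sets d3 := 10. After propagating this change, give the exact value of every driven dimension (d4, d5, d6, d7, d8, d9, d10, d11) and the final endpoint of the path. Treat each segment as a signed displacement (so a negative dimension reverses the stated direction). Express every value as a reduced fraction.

Apply edit: d3 := 10
  d4 = d2*4 - d3*4 = -29
  d5 = d1 + d2/2 = 91/8
  d6 = d5*2 + 6 - d4/3 = 461/12
  d7 = d5/4 + 4 = 219/32
  d8 = d2 + d3/2 = 31/4
  d9 = d4/4 = -29/4
  d10 = d3/4 = 5/2
  d11 = d6/5 + d4 = -1279/60
Walk from origin (0, 0):
  seg 1: down by d10 = 5/2 → (0, -5/2)
  seg 2: up by d1 = 10 → (0, 15/2)
  seg 3: down by d10 = 5/2 → (0, 5)
  seg 4: left by d8 = 31/4 → (-31/4, 5)
  seg 5: left by d10 = 5/2 → (-41/4, 5)
  seg 6: right by d6 = 461/12 → (169/6, 5)
  seg 7: right by d3 = 10 → (229/6, 5)

d4 = -29
d5 = 91/8
d6 = 461/12
d7 = 219/32
d8 = 31/4
d9 = -29/4
d10 = 5/2
d11 = -1279/60
endpoint = (229/6, 5)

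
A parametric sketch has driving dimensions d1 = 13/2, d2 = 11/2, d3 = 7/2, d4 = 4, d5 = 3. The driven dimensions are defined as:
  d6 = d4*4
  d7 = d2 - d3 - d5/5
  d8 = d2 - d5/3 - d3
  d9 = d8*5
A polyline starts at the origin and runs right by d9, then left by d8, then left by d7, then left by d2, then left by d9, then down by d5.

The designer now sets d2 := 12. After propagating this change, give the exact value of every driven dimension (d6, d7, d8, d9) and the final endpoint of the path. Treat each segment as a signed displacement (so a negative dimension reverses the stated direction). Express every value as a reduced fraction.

d6 = 16
d7 = 79/10
d8 = 15/2
d9 = 75/2
endpoint = (-137/5, -3)

Apply edit: d2 := 12
  d6 = d4*4 = 16
  d7 = d2 - d3 - d5/5 = 79/10
  d8 = d2 - d5/3 - d3 = 15/2
  d9 = d8*5 = 75/2
Walk from origin (0, 0):
  seg 1: right by d9 = 75/2 → (75/2, 0)
  seg 2: left by d8 = 15/2 → (30, 0)
  seg 3: left by d7 = 79/10 → (221/10, 0)
  seg 4: left by d2 = 12 → (101/10, 0)
  seg 5: left by d9 = 75/2 → (-137/5, 0)
  seg 6: down by d5 = 3 → (-137/5, -3)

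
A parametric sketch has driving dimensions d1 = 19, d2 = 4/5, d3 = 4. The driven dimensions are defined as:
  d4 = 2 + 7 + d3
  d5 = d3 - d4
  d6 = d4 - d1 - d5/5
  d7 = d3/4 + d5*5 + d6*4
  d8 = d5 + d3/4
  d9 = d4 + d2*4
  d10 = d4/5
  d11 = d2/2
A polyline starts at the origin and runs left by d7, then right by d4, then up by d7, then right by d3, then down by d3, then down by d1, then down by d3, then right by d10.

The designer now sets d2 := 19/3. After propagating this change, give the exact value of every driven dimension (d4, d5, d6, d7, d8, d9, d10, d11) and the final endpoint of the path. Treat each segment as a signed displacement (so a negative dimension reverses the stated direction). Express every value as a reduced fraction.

Apply edit: d2 := 19/3
  d4 = 2 + 7 + d3 = 13
  d5 = d3 - d4 = -9
  d6 = d4 - d1 - d5/5 = -21/5
  d7 = d3/4 + d5*5 + d6*4 = -304/5
  d8 = d5 + d3/4 = -8
  d9 = d4 + d2*4 = 115/3
  d10 = d4/5 = 13/5
  d11 = d2/2 = 19/6
Walk from origin (0, 0):
  seg 1: left by d7 = -304/5 → (304/5, 0)
  seg 2: right by d4 = 13 → (369/5, 0)
  seg 3: up by d7 = -304/5 → (369/5, -304/5)
  seg 4: right by d3 = 4 → (389/5, -304/5)
  seg 5: down by d3 = 4 → (389/5, -324/5)
  seg 6: down by d1 = 19 → (389/5, -419/5)
  seg 7: down by d3 = 4 → (389/5, -439/5)
  seg 8: right by d10 = 13/5 → (402/5, -439/5)

d4 = 13
d5 = -9
d6 = -21/5
d7 = -304/5
d8 = -8
d9 = 115/3
d10 = 13/5
d11 = 19/6
endpoint = (402/5, -439/5)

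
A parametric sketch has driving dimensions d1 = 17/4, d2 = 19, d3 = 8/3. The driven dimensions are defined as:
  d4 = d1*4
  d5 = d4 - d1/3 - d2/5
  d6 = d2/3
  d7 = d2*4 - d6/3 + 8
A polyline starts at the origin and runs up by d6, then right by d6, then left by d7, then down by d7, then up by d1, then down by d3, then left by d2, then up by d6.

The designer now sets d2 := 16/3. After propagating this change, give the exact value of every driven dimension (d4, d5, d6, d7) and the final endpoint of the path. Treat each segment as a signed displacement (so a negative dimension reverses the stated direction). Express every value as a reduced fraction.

d4 = 17
d5 = 871/60
d6 = 16/9
d7 = 776/27
endpoint = (-872/27, -2549/108)

Apply edit: d2 := 16/3
  d4 = d1*4 = 17
  d5 = d4 - d1/3 - d2/5 = 871/60
  d6 = d2/3 = 16/9
  d7 = d2*4 - d6/3 + 8 = 776/27
Walk from origin (0, 0):
  seg 1: up by d6 = 16/9 → (0, 16/9)
  seg 2: right by d6 = 16/9 → (16/9, 16/9)
  seg 3: left by d7 = 776/27 → (-728/27, 16/9)
  seg 4: down by d7 = 776/27 → (-728/27, -728/27)
  seg 5: up by d1 = 17/4 → (-728/27, -2453/108)
  seg 6: down by d3 = 8/3 → (-728/27, -2741/108)
  seg 7: left by d2 = 16/3 → (-872/27, -2741/108)
  seg 8: up by d6 = 16/9 → (-872/27, -2549/108)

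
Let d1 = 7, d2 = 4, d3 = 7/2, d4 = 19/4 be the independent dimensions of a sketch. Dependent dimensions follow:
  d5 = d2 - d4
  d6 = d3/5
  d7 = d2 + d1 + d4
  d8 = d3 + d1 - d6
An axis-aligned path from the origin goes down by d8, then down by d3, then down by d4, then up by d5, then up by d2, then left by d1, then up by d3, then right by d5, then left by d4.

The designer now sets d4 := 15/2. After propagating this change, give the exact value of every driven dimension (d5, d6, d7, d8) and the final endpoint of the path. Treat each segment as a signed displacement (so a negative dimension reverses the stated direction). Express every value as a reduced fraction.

Apply edit: d4 := 15/2
  d5 = d2 - d4 = -7/2
  d6 = d3/5 = 7/10
  d7 = d2 + d1 + d4 = 37/2
  d8 = d3 + d1 - d6 = 49/5
Walk from origin (0, 0):
  seg 1: down by d8 = 49/5 → (0, -49/5)
  seg 2: down by d3 = 7/2 → (0, -133/10)
  seg 3: down by d4 = 15/2 → (0, -104/5)
  seg 4: up by d5 = -7/2 → (0, -243/10)
  seg 5: up by d2 = 4 → (0, -203/10)
  seg 6: left by d1 = 7 → (-7, -203/10)
  seg 7: up by d3 = 7/2 → (-7, -84/5)
  seg 8: right by d5 = -7/2 → (-21/2, -84/5)
  seg 9: left by d4 = 15/2 → (-18, -84/5)

d5 = -7/2
d6 = 7/10
d7 = 37/2
d8 = 49/5
endpoint = (-18, -84/5)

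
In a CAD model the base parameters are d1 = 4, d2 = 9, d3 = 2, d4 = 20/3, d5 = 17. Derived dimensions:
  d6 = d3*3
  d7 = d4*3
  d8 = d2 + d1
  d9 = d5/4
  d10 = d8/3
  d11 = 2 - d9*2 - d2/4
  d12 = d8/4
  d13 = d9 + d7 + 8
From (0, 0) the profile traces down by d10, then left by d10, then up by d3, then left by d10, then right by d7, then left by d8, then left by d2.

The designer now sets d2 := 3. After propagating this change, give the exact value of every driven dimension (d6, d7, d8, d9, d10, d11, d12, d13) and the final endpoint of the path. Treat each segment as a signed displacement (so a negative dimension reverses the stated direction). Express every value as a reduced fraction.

d6 = 6
d7 = 20
d8 = 7
d9 = 17/4
d10 = 7/3
d11 = -29/4
d12 = 7/4
d13 = 129/4
endpoint = (16/3, -1/3)

Apply edit: d2 := 3
  d6 = d3*3 = 6
  d7 = d4*3 = 20
  d8 = d2 + d1 = 7
  d9 = d5/4 = 17/4
  d10 = d8/3 = 7/3
  d11 = 2 - d9*2 - d2/4 = -29/4
  d12 = d8/4 = 7/4
  d13 = d9 + d7 + 8 = 129/4
Walk from origin (0, 0):
  seg 1: down by d10 = 7/3 → (0, -7/3)
  seg 2: left by d10 = 7/3 → (-7/3, -7/3)
  seg 3: up by d3 = 2 → (-7/3, -1/3)
  seg 4: left by d10 = 7/3 → (-14/3, -1/3)
  seg 5: right by d7 = 20 → (46/3, -1/3)
  seg 6: left by d8 = 7 → (25/3, -1/3)
  seg 7: left by d2 = 3 → (16/3, -1/3)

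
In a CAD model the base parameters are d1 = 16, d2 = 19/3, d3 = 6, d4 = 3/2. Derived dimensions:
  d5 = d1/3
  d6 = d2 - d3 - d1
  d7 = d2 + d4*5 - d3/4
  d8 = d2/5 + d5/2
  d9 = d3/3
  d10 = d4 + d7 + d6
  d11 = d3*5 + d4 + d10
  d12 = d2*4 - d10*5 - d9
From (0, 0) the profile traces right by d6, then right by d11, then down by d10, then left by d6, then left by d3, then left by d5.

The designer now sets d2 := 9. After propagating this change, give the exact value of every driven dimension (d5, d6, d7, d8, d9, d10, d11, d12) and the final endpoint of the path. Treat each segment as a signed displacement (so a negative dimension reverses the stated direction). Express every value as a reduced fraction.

Apply edit: d2 := 9
  d5 = d1/3 = 16/3
  d6 = d2 - d3 - d1 = -13
  d7 = d2 + d4*5 - d3/4 = 15
  d8 = d2/5 + d5/2 = 67/15
  d9 = d3/3 = 2
  d10 = d4 + d7 + d6 = 7/2
  d11 = d3*5 + d4 + d10 = 35
  d12 = d2*4 - d10*5 - d9 = 33/2
Walk from origin (0, 0):
  seg 1: right by d6 = -13 → (-13, 0)
  seg 2: right by d11 = 35 → (22, 0)
  seg 3: down by d10 = 7/2 → (22, -7/2)
  seg 4: left by d6 = -13 → (35, -7/2)
  seg 5: left by d3 = 6 → (29, -7/2)
  seg 6: left by d5 = 16/3 → (71/3, -7/2)

d5 = 16/3
d6 = -13
d7 = 15
d8 = 67/15
d9 = 2
d10 = 7/2
d11 = 35
d12 = 33/2
endpoint = (71/3, -7/2)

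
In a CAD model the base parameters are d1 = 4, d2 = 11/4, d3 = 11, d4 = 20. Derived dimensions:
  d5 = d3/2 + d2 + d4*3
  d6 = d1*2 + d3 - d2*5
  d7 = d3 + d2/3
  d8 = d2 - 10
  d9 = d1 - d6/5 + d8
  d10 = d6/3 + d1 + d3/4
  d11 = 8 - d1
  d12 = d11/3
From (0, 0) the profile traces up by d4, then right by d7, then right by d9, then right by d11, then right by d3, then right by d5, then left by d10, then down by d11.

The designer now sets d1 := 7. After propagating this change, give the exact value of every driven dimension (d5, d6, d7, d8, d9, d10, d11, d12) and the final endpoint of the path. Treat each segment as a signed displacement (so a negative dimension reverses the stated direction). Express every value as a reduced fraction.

d5 = 273/4
d6 = 45/4
d7 = 143/12
d8 = -29/4
d9 = -5/2
d10 = 27/2
d11 = 1
d12 = 1/3
endpoint = (457/6, 19)

Apply edit: d1 := 7
  d5 = d3/2 + d2 + d4*3 = 273/4
  d6 = d1*2 + d3 - d2*5 = 45/4
  d7 = d3 + d2/3 = 143/12
  d8 = d2 - 10 = -29/4
  d9 = d1 - d6/5 + d8 = -5/2
  d10 = d6/3 + d1 + d3/4 = 27/2
  d11 = 8 - d1 = 1
  d12 = d11/3 = 1/3
Walk from origin (0, 0):
  seg 1: up by d4 = 20 → (0, 20)
  seg 2: right by d7 = 143/12 → (143/12, 20)
  seg 3: right by d9 = -5/2 → (113/12, 20)
  seg 4: right by d11 = 1 → (125/12, 20)
  seg 5: right by d3 = 11 → (257/12, 20)
  seg 6: right by d5 = 273/4 → (269/3, 20)
  seg 7: left by d10 = 27/2 → (457/6, 20)
  seg 8: down by d11 = 1 → (457/6, 19)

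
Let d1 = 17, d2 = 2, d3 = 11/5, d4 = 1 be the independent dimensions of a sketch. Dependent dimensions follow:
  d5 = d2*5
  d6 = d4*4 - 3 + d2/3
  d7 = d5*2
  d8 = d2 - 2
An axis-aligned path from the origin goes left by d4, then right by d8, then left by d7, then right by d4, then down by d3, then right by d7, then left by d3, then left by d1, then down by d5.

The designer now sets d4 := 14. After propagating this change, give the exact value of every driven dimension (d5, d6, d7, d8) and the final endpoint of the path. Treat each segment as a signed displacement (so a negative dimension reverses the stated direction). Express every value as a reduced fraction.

Apply edit: d4 := 14
  d5 = d2*5 = 10
  d6 = d4*4 - 3 + d2/3 = 161/3
  d7 = d5*2 = 20
  d8 = d2 - 2 = 0
Walk from origin (0, 0):
  seg 1: left by d4 = 14 → (-14, 0)
  seg 2: right by d8 = 0 → (-14, 0)
  seg 3: left by d7 = 20 → (-34, 0)
  seg 4: right by d4 = 14 → (-20, 0)
  seg 5: down by d3 = 11/5 → (-20, -11/5)
  seg 6: right by d7 = 20 → (0, -11/5)
  seg 7: left by d3 = 11/5 → (-11/5, -11/5)
  seg 8: left by d1 = 17 → (-96/5, -11/5)
  seg 9: down by d5 = 10 → (-96/5, -61/5)

d5 = 10
d6 = 161/3
d7 = 20
d8 = 0
endpoint = (-96/5, -61/5)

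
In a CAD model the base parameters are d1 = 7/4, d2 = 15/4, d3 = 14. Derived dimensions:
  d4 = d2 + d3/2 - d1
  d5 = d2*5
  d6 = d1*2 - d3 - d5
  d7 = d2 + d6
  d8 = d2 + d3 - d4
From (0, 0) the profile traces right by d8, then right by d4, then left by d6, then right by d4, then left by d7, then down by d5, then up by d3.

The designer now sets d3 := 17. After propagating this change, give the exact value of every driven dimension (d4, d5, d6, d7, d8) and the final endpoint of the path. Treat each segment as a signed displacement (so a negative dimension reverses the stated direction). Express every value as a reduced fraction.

Apply edit: d3 := 17
  d4 = d2 + d3/2 - d1 = 21/2
  d5 = d2*5 = 75/4
  d6 = d1*2 - d3 - d5 = -129/4
  d7 = d2 + d6 = -57/2
  d8 = d2 + d3 - d4 = 41/4
Walk from origin (0, 0):
  seg 1: right by d8 = 41/4 → (41/4, 0)
  seg 2: right by d4 = 21/2 → (83/4, 0)
  seg 3: left by d6 = -129/4 → (53, 0)
  seg 4: right by d4 = 21/2 → (127/2, 0)
  seg 5: left by d7 = -57/2 → (92, 0)
  seg 6: down by d5 = 75/4 → (92, -75/4)
  seg 7: up by d3 = 17 → (92, -7/4)

d4 = 21/2
d5 = 75/4
d6 = -129/4
d7 = -57/2
d8 = 41/4
endpoint = (92, -7/4)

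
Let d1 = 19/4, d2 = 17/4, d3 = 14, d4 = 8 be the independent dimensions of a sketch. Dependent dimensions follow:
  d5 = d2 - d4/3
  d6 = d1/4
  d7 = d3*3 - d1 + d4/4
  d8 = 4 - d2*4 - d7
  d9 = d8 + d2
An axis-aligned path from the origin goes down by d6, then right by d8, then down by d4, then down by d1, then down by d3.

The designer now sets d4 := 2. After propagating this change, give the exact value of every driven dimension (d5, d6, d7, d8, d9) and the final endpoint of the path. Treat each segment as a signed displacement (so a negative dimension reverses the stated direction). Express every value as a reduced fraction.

d5 = 43/12
d6 = 19/16
d7 = 151/4
d8 = -203/4
d9 = -93/2
endpoint = (-203/4, -351/16)

Apply edit: d4 := 2
  d5 = d2 - d4/3 = 43/12
  d6 = d1/4 = 19/16
  d7 = d3*3 - d1 + d4/4 = 151/4
  d8 = 4 - d2*4 - d7 = -203/4
  d9 = d8 + d2 = -93/2
Walk from origin (0, 0):
  seg 1: down by d6 = 19/16 → (0, -19/16)
  seg 2: right by d8 = -203/4 → (-203/4, -19/16)
  seg 3: down by d4 = 2 → (-203/4, -51/16)
  seg 4: down by d1 = 19/4 → (-203/4, -127/16)
  seg 5: down by d3 = 14 → (-203/4, -351/16)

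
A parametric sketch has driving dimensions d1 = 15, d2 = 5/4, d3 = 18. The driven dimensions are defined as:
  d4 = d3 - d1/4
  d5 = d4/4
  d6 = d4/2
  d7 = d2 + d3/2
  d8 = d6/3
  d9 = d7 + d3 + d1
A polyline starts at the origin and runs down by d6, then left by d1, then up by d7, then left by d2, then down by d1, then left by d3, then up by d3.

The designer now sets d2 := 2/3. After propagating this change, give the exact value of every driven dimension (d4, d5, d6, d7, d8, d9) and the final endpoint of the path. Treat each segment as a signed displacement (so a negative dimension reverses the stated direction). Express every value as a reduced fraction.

Apply edit: d2 := 2/3
  d4 = d3 - d1/4 = 57/4
  d5 = d4/4 = 57/16
  d6 = d4/2 = 57/8
  d7 = d2 + d3/2 = 29/3
  d8 = d6/3 = 19/8
  d9 = d7 + d3 + d1 = 128/3
Walk from origin (0, 0):
  seg 1: down by d6 = 57/8 → (0, -57/8)
  seg 2: left by d1 = 15 → (-15, -57/8)
  seg 3: up by d7 = 29/3 → (-15, 61/24)
  seg 4: left by d2 = 2/3 → (-47/3, 61/24)
  seg 5: down by d1 = 15 → (-47/3, -299/24)
  seg 6: left by d3 = 18 → (-101/3, -299/24)
  seg 7: up by d3 = 18 → (-101/3, 133/24)

d4 = 57/4
d5 = 57/16
d6 = 57/8
d7 = 29/3
d8 = 19/8
d9 = 128/3
endpoint = (-101/3, 133/24)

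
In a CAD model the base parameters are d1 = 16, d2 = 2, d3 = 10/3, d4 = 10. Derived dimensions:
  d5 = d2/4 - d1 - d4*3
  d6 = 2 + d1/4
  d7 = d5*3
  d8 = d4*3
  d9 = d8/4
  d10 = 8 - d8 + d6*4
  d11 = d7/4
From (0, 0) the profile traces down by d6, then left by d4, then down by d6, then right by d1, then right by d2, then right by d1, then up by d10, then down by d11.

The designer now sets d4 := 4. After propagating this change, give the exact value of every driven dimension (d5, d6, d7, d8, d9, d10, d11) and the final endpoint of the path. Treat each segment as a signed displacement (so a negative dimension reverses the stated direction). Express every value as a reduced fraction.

Apply edit: d4 := 4
  d5 = d2/4 - d1 - d4*3 = -55/2
  d6 = 2 + d1/4 = 6
  d7 = d5*3 = -165/2
  d8 = d4*3 = 12
  d9 = d8/4 = 3
  d10 = 8 - d8 + d6*4 = 20
  d11 = d7/4 = -165/8
Walk from origin (0, 0):
  seg 1: down by d6 = 6 → (0, -6)
  seg 2: left by d4 = 4 → (-4, -6)
  seg 3: down by d6 = 6 → (-4, -12)
  seg 4: right by d1 = 16 → (12, -12)
  seg 5: right by d2 = 2 → (14, -12)
  seg 6: right by d1 = 16 → (30, -12)
  seg 7: up by d10 = 20 → (30, 8)
  seg 8: down by d11 = -165/8 → (30, 229/8)

d5 = -55/2
d6 = 6
d7 = -165/2
d8 = 12
d9 = 3
d10 = 20
d11 = -165/8
endpoint = (30, 229/8)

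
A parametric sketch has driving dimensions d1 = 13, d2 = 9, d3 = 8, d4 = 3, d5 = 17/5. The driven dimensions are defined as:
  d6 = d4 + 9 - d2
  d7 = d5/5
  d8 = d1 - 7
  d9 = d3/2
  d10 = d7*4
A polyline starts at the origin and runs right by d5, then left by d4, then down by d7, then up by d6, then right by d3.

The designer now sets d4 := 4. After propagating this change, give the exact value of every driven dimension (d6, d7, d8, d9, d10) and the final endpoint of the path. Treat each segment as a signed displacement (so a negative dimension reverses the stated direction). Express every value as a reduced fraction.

Apply edit: d4 := 4
  d6 = d4 + 9 - d2 = 4
  d7 = d5/5 = 17/25
  d8 = d1 - 7 = 6
  d9 = d3/2 = 4
  d10 = d7*4 = 68/25
Walk from origin (0, 0):
  seg 1: right by d5 = 17/5 → (17/5, 0)
  seg 2: left by d4 = 4 → (-3/5, 0)
  seg 3: down by d7 = 17/25 → (-3/5, -17/25)
  seg 4: up by d6 = 4 → (-3/5, 83/25)
  seg 5: right by d3 = 8 → (37/5, 83/25)

d6 = 4
d7 = 17/25
d8 = 6
d9 = 4
d10 = 68/25
endpoint = (37/5, 83/25)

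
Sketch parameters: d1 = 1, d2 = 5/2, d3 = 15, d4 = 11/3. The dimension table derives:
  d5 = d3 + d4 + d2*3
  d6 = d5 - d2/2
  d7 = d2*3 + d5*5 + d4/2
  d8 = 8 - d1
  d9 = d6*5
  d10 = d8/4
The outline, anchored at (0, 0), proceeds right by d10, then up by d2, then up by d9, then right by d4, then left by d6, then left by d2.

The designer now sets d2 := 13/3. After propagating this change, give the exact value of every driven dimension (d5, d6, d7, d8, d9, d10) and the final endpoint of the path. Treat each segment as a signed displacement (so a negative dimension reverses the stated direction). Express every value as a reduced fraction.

d5 = 95/3
d6 = 59/2
d7 = 1039/6
d8 = 7
d9 = 295/2
d10 = 7/4
endpoint = (-341/12, 911/6)

Apply edit: d2 := 13/3
  d5 = d3 + d4 + d2*3 = 95/3
  d6 = d5 - d2/2 = 59/2
  d7 = d2*3 + d5*5 + d4/2 = 1039/6
  d8 = 8 - d1 = 7
  d9 = d6*5 = 295/2
  d10 = d8/4 = 7/4
Walk from origin (0, 0):
  seg 1: right by d10 = 7/4 → (7/4, 0)
  seg 2: up by d2 = 13/3 → (7/4, 13/3)
  seg 3: up by d9 = 295/2 → (7/4, 911/6)
  seg 4: right by d4 = 11/3 → (65/12, 911/6)
  seg 5: left by d6 = 59/2 → (-289/12, 911/6)
  seg 6: left by d2 = 13/3 → (-341/12, 911/6)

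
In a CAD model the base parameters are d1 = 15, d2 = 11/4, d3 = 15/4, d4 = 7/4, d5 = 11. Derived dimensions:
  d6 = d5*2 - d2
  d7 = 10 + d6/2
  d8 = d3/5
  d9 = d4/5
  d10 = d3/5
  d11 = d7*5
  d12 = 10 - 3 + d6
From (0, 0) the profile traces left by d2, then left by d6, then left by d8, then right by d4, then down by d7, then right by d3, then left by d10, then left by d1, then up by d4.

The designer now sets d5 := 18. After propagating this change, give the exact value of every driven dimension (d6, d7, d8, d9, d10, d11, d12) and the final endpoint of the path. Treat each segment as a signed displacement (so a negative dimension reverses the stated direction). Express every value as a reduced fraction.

d6 = 133/4
d7 = 213/8
d8 = 3/4
d9 = 7/20
d10 = 3/4
d11 = 1065/8
d12 = 161/4
endpoint = (-47, -199/8)

Apply edit: d5 := 18
  d6 = d5*2 - d2 = 133/4
  d7 = 10 + d6/2 = 213/8
  d8 = d3/5 = 3/4
  d9 = d4/5 = 7/20
  d10 = d3/5 = 3/4
  d11 = d7*5 = 1065/8
  d12 = 10 - 3 + d6 = 161/4
Walk from origin (0, 0):
  seg 1: left by d2 = 11/4 → (-11/4, 0)
  seg 2: left by d6 = 133/4 → (-36, 0)
  seg 3: left by d8 = 3/4 → (-147/4, 0)
  seg 4: right by d4 = 7/4 → (-35, 0)
  seg 5: down by d7 = 213/8 → (-35, -213/8)
  seg 6: right by d3 = 15/4 → (-125/4, -213/8)
  seg 7: left by d10 = 3/4 → (-32, -213/8)
  seg 8: left by d1 = 15 → (-47, -213/8)
  seg 9: up by d4 = 7/4 → (-47, -199/8)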